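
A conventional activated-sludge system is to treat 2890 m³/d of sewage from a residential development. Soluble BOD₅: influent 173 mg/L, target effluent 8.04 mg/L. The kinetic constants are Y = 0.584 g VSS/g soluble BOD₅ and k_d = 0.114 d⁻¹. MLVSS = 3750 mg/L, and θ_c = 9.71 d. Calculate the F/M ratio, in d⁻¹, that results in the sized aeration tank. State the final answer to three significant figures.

F/M ≈ 0.390 d⁻¹

Steady-state biomass mass balance: V·X·(1 + k_d·θ_c) = Y·Q·(S₀ − S)·θ_c, so V = 0.584 × 2890 × (173 − 8.04) × 9.71 / [3750 × (1 + 0.114 × 9.71)] = 2.7×10^6 / 7901 = 342.2 m³.
Food-to-microorganism ratio F/M = Q S₀ / (V X) = 2890 × 173 / (342.2 × 3750) = 0.3897 d⁻¹.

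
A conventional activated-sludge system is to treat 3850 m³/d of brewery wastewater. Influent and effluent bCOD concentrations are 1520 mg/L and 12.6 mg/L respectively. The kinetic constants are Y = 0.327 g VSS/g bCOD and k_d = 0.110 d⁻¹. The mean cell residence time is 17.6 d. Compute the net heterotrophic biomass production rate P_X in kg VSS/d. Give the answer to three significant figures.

Y_obs = Y / (1 + k_d θ_c) = 0.327 / (1 + 0.110 × 17.6) = 0.327 / 2.936 = 0.1114.
Substrate removed = Q·(S₀ − S) = 3850 m³/d × (1520 − 12.6) g/m³ = 5.8×10^6 g/d = 5803 kg/d.
So the net sludge growth is P_X = 0.1114 × 5803 = 646.4 kg VSS/d.

P_X ≈ 646 kg VSS/d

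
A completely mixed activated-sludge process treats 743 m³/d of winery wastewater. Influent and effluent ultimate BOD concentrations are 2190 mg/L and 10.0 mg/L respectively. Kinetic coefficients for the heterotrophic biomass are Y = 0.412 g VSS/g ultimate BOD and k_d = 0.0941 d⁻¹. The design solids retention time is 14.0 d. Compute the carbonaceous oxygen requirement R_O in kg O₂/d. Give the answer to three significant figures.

R_O ≈ 1210 kg O₂/d

Correct the yield for decay: Y_obs = Y/(1 + k_d θ_c) = 0.412 / (1 + 0.0941 × 14.0) = 0.412 / 2.317 = 0.1778.
Q·(S₀ − S) = 743 × (2190 − 10.0) × 10⁻³ = 1620 kg/d removed.
Net sludge production P_X = 0.1778 × 1620 = 288.0 kg VSS/d.
R_O = Q·ΔS − 1.42 P_X = 1620 − 408.9 = 1211 kg O₂/d.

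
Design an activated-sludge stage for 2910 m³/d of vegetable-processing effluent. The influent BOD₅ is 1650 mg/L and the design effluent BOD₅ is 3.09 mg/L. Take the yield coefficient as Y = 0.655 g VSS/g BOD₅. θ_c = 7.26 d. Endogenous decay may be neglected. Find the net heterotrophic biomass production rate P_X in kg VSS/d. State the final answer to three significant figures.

P_X ≈ 3140 kg VSS/d

With endogenous decay neglected, the observed yield equals the true yield: Y_obs = Y = 0.655 g VSS/g BOD₅.
ΔS = 1650 − 3.09 = 1647 mg/L, so the substrate removal rate is 2910 × 1647/1000 = 4793 kg BOD₅/d.
P_X = Y_obs · Q(S₀ − S) = 0.6550 × 4793 = 3139 kg VSS/d.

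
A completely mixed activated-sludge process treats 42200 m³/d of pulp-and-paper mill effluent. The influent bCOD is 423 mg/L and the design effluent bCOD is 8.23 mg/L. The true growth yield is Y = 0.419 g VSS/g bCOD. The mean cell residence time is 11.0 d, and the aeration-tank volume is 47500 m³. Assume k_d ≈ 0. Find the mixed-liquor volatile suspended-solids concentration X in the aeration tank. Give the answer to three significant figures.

X = Y·Q·ΔS·θ_c / V = 0.419 × 42200 × (423 − 8.23) × 11.0 / 47500 = 1698 mg/L.

X ≈ 1700 mg/L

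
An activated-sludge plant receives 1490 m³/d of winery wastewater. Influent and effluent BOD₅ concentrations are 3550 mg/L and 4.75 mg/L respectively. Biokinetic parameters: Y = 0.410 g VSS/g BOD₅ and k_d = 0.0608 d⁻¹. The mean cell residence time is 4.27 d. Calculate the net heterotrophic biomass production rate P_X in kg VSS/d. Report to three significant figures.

P_X ≈ 1720 kg VSS/d

Y_obs = Y / (1 + k_d θ_c) = 0.410 / (1 + 0.0608 × 4.27) = 0.410 / 1.260 = 0.3255.
Substrate removed = Q·(S₀ − S) = 1490 m³/d × (3550 − 4.75) g/m³ = 5.28×10^6 g/d = 5282 kg/d.
Biomass produced: P_X = Y_obs·Q·ΔS = 0.3255 × 5282 ≈ 1719 kg VSS/d.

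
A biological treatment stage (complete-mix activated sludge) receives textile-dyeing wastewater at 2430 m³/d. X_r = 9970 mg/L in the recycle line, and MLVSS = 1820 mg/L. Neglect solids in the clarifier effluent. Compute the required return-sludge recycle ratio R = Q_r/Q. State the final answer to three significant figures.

R = Q_r/Q = X/(X_r − X) = 1820 / (9970 − 1820) = 0.2233.

R ≈ 0.223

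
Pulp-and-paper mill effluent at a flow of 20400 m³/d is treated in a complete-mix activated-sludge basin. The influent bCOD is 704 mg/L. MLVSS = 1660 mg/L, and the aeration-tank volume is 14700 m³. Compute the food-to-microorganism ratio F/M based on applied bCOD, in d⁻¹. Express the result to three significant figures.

F/M ≈ 0.589 d⁻¹

F/M = applied load / biomass = Q·S₀/(V·X) = 20400 × 704 / (14700 × 1660) = 0.5885 d⁻¹.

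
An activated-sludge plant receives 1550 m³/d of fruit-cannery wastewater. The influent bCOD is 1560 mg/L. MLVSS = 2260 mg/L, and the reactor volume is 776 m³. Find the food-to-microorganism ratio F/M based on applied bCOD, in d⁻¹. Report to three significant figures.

F/M ≈ 1.38 d⁻¹

F/M = applied load / biomass = Q·S₀/(V·X) = 1550 × 1560 / (776.0 × 2260) = 1.379 d⁻¹.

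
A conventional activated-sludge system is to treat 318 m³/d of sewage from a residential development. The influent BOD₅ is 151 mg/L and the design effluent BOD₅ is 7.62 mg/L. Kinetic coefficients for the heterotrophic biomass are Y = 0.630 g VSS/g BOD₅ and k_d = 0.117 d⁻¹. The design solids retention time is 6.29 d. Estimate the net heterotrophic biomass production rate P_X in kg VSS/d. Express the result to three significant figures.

Y_obs = Y / (1 + k_d θ_c) = 0.630 / (1 + 0.117 × 6.29) = 0.630 / 1.736 = 0.3629.
ΔS = 151 − 7.62 = 143.4 mg/L, so the substrate removal rate is 318 × 143.4/1000 = 45.59 kg BOD₅/d.
Net biomass production P_X = Y_obs × Q·(S₀ − S) = 0.3629 × 45.59 = 16.55 kg VSS/d.

P_X ≈ 16.5 kg VSS/d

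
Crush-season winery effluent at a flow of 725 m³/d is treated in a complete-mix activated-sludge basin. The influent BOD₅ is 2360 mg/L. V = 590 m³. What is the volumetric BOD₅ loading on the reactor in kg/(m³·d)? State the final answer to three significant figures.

L_v ≈ 2.90 kg BOD₅/(m³·d)

L_v = Q S₀ / V = 725 × 2360 × 10⁻³ / 590.0 = 2.900 kg/(m³·d).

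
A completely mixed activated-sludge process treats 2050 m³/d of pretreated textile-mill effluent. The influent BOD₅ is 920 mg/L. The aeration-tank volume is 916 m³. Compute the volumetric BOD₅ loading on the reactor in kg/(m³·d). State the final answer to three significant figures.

Volumetric loading L_v = Q·S₀ / V = 2050 × 920 g/m³ / 916.0 m³ = 2059 g/(m³·d) = 2.059 kg BOD₅/(m³·d).

L_v ≈ 2.06 kg BOD₅/(m³·d)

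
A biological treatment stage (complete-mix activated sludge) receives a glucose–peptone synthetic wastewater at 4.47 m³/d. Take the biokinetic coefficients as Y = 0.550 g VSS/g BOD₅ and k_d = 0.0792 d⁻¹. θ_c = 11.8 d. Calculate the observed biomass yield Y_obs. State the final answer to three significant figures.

Y_obs ≈ 0.284 g VSS/g BOD₅

Observed yield with endogenous decay: Y_obs = Y / (1 + k_d·θ_c) = 0.550 / (1 + 0.0792 × 11.8) = 0.550 / 1.935 = 0.2843 g VSS/g BOD₅.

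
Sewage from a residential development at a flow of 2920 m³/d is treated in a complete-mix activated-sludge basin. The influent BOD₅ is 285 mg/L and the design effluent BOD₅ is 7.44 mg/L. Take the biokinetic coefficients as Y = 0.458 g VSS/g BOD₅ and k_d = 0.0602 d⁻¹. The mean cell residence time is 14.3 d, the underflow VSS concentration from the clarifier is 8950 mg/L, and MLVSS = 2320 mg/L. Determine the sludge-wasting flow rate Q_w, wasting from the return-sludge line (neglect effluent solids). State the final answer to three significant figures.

Q_w ≈ 22.3 m³/d

From the SRT design equation V = Y Q (S₀−S) θ_c / [X (1 + k_d θ_c)] = 0.458 × 2920 × (285 − 7.44) × 14.3 / [2320 × (1 + 0.0602 × 14.3)] = 5.31×10^6 / 4317 = 1230 m³.
Wasting from the return line (neglecting effluent solids): Q_w = V·X / (θ_c·X_r) = 1230 × 2320 / (14.3 × 8950) = 22.29 m³/d.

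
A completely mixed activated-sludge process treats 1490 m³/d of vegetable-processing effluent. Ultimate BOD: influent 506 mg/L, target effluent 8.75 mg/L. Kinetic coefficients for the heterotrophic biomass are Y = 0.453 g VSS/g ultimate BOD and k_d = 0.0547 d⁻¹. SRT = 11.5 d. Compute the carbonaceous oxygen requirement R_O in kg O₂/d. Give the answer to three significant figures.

R_O ≈ 448 kg O₂/d

Observed yield with endogenous decay: Y_obs = Y / (1 + k_d·θ_c) = 0.453 / (1 + 0.0547 × 11.5) = 0.453 / 1.629 = 0.2781 g VSS/g ultimate BOD.
Substrate removed = Q·(S₀ − S) = 1490 m³/d × (506 − 8.75) g/m³ = 7.41×10^5 g/d = 740.9 kg/d.
Biomass synthesised: P_X = Y_obs × 740.9 = 206.0 kg VSS/d.
Carbonaceous O₂ demand = substrate oxidised − cell-mass equivalent = 740.9 − 1.42 × 206.0 = 448.3 kg O₂/d.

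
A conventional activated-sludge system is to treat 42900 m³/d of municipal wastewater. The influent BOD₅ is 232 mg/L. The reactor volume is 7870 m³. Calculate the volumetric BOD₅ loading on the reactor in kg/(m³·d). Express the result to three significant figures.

L_v ≈ 1.26 kg BOD₅/(m³·d)

L_v = Q S₀ / V = 42900 × 232 × 10⁻³ / 7870 = 1.265 kg/(m³·d).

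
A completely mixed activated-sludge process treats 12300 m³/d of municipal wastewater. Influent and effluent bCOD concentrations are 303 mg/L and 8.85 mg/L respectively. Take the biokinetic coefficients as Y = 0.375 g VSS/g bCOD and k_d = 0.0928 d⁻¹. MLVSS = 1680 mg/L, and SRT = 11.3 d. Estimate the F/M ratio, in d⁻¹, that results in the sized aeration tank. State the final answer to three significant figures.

F/M ≈ 0.498 d⁻¹

Rearranging the biomass balance for a CMAS with decay, V = Y·Q·ΔS·θ_c / [X·(1+k_d θ_c)] = 0.375 × 12300 × (303 − 8.85) × 11.3 / [1680 × (1 + 0.0928 × 11.3)] = 1.53×10^7 / 3442 = 4455 m³.
Food-to-microorganism ratio F/M = Q S₀ / (V X) = 12300 × 303 / (4455 × 1680) = 0.4980 d⁻¹.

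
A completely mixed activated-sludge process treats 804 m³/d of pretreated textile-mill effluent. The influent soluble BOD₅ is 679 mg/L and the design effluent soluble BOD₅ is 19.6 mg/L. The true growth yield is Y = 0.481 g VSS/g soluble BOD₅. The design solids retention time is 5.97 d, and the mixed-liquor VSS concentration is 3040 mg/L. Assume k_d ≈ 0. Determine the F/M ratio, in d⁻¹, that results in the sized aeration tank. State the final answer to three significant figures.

Biomass mass balance (decay neglected): V·X = Y·Q·(S₀ − S)·θ_c, so V = 0.481 × 804 × (679 − 19.6) × 5.97 / 3040 = 500.8 m³.
F/M = Q·S₀ / (V·X) = 804 × 679 / (500.8 × 3040) = 0.3586 g soluble BOD₅·(g VSS·d)⁻¹.

F/M ≈ 0.359 d⁻¹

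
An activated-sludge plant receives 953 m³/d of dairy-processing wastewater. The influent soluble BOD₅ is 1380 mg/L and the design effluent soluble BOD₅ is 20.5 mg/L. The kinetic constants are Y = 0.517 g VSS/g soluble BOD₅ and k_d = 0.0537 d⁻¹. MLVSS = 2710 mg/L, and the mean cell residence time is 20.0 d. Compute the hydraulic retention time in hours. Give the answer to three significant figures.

Rearranging the biomass balance for a CMAS with decay, V = Y·Q·ΔS·θ_c / [X·(1+k_d θ_c)] = 0.517 × 953 × (1380 − 20.5) × 20.0 / [2710 × (1 + 0.0537 × 20.0)] = 1.34×10^7 / 5621 = 2383 m³.
HRT = V/Q = 2383 m³ / 953 m³·d⁻¹ = 2.501 d × 24 = 60.03 h.

τ ≈ 60.0 h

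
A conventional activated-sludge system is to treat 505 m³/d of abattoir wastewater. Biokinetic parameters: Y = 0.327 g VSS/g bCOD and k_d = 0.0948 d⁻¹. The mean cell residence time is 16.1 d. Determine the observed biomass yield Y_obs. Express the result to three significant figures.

Y_obs ≈ 0.129 g VSS/g bCOD

Observed yield with endogenous decay: Y_obs = Y / (1 + k_d·θ_c) = 0.327 / (1 + 0.0948 × 16.1) = 0.327 / 2.526 = 0.1294 g VSS/g bCOD.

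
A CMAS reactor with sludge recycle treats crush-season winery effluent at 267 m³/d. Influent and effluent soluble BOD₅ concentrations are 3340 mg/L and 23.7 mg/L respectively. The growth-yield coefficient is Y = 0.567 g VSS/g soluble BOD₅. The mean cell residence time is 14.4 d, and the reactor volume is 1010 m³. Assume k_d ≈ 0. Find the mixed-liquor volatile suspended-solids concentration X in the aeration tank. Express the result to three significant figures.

From V·X = Y·Q·(S₀ − S)·θ_c (decay neglected): X = 0.567 × 267 × (3340 − 23.7) × 14.4 / 1010 = 7158 mg/L.

X ≈ 7160 mg/L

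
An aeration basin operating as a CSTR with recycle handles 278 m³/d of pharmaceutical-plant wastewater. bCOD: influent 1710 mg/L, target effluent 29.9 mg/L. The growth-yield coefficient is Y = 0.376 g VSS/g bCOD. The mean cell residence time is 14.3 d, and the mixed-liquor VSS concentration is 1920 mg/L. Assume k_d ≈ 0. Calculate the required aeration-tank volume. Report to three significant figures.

V ≈ 1310 m³

V·X = Y·Q·ΔS·θ_c gives V = 0.376 × 278 × (1710 − 29.9) × 14.3 / 1920 = 1308 m³.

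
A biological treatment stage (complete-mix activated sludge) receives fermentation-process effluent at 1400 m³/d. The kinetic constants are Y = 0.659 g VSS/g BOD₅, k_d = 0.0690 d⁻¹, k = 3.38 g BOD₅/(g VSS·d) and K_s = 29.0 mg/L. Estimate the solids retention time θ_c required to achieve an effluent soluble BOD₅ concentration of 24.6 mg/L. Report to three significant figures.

θ_c ≈ 1.05 d

From 1/θ_c = Y·k·S/(K_s + S) − k_d: Y·k·S/(K_s+S) = 0.659 × 3.38 × 24.6 / (29.0 + 24.6) = 1.022 d⁻¹.
Then 1/θ_c = μ − k_d = 1.022 − 0.0690 = 0.9533 d⁻¹, giving θ_c = 1.049 d.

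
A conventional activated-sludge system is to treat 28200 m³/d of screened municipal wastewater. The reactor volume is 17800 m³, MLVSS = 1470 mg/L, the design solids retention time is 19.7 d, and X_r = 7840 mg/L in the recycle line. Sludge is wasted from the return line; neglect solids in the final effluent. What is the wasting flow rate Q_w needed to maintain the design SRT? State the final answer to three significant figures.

Q_w ≈ 169 m³/d

Wasting from the return line (neglecting effluent solids): Q_w = V·X / (θ_c·X_r) = 17800 × 1470 / (19.7 × 7840) = 169.4 m³/d.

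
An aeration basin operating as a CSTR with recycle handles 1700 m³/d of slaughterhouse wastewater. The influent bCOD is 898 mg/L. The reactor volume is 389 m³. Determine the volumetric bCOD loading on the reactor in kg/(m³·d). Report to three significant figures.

L_v ≈ 3.92 kg bCOD/(m³·d)

L_v = Q S₀ / V = 1700 × 898 × 10⁻³ / 389.0 = 3.924 kg/(m³·d).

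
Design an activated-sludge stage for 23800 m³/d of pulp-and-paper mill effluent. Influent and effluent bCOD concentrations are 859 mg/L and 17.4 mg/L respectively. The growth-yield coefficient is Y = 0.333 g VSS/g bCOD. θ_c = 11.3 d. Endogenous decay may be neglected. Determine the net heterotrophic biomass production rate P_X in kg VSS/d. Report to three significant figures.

P_X ≈ 6670 kg VSS/d

No decay correction is needed, so Y_obs = Y = 0.333.
ΔS = 859 − 17.4 = 841.6 mg/L, so the substrate removal rate is 23800 × 841.6/1000 = 20030 kg bCOD/d.
P_X = Y_obs · Q(S₀ − S) = 0.3330 × 20030 = 6670 kg VSS/d.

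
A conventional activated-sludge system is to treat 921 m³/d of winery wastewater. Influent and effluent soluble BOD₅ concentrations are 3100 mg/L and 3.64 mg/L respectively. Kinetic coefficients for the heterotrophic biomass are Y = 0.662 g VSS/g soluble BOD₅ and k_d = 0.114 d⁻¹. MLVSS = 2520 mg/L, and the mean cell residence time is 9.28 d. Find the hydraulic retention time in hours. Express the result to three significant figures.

Rearranging the biomass balance for a CMAS with decay, V = Y·Q·ΔS·θ_c / [X·(1+k_d θ_c)] = 0.662 × 921 × (3100 − 3.64) × 9.28 / [2520 × (1 + 0.114 × 9.28)] = 1.75×10^7 / 5186 = 3378 m³.
HRT = V/Q = 3378 m³ / 921 m³·d⁻¹ = 3.668 d × 24 = 88.03 h.

τ ≈ 88.0 h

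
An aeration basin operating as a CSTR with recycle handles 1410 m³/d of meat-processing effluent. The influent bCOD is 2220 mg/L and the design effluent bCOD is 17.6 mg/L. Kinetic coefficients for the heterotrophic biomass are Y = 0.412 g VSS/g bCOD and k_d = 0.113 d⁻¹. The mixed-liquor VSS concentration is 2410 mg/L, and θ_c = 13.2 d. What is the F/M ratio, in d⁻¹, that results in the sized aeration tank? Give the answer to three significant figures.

From the SRT design equation V = Y Q (S₀−S) θ_c / [X (1 + k_d θ_c)] = 0.412 × 1410 × (2220 − 17.6) × 13.2 / [2410 × (1 + 0.113 × 13.2)] = 1.69×10^7 / 6005 = 2812 m³.
F/M = applied load / biomass = Q·S₀/(V·X) = 1410 × 2220 / (2812 × 2410) = 0.4618 d⁻¹.

F/M ≈ 0.462 d⁻¹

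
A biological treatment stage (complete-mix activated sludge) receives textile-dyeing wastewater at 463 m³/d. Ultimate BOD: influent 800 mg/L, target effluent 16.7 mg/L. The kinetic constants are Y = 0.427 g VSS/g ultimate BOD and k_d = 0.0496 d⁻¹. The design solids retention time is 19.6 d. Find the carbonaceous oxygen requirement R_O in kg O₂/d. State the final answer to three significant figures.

Y_obs = Y / (1 + k_d θ_c) = 0.427 / (1 + 0.0496 × 19.6) = 0.427 / 1.972 = 0.2165.
ΔS = 800 − 16.7 = 783.3 mg/L, so the substrate removal rate is 463 × 783.3/1000 = 362.7 kg ultimate BOD/d.
P_X = Y_obs·Q·(S₀ − S) = 0.2165 × 362.7 = 78.52 kg VSS/d.
Carbonaceous O₂ demand = substrate oxidised − cell-mass equivalent = 362.7 − 1.42 × 78.52 = 251.2 kg O₂/d.

R_O ≈ 251 kg O₂/d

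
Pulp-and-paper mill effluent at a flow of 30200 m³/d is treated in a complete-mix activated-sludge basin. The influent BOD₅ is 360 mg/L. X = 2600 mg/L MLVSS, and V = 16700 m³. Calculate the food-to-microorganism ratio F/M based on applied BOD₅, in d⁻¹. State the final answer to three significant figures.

Food-to-microorganism ratio F/M = Q S₀ / (V X) = 30200 × 360 / (16700 × 2600) = 0.2504 d⁻¹.

F/M ≈ 0.250 d⁻¹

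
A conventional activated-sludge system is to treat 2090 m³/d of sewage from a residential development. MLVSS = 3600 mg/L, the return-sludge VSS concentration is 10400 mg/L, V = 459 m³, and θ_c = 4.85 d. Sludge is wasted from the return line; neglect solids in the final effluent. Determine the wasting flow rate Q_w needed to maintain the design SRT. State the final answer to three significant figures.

Q_w ≈ 32.8 m³/d

θ_c = V·X/(Q_w·X_r) when wasting from the recycle, so Q_w = V·X/(θ_c·X_r) = 459.0 × 3600 / (4.85 × 10400) = 32.76 m³/d.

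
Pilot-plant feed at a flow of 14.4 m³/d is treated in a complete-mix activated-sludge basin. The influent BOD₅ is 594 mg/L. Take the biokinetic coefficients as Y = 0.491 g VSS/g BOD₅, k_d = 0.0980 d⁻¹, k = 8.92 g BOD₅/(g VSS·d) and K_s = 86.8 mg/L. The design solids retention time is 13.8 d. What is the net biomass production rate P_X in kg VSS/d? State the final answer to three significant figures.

For a completely mixed reactor with recycle the Lawrence–McCarty relation gives S = K_s·(1 + k_d·θ_c) / [θ_c·(Y·k − k_d) − 1] = 86.8 × (1 + 0.0980 × 13.8) / [13.8 × (0.491 × 8.92 − 0.0980) − 1] = 204.2 / 58.09 = 3.515 mg/L.
Y_obs = Y / (1 + k_d θ_c) = 0.491 / (1 + 0.0980 × 13.8) = 0.491 / 2.352 = 0.2087.
Mass of BOD₅ removed per day: Q(S₀ − S) = 14.4 × 590.5 g/m³ = 8.503 kg/d.
So the net sludge growth is P_X = 0.2087 × 8.503 = 1.775 kg VSS/d.

P_X ≈ 1.77 kg VSS/d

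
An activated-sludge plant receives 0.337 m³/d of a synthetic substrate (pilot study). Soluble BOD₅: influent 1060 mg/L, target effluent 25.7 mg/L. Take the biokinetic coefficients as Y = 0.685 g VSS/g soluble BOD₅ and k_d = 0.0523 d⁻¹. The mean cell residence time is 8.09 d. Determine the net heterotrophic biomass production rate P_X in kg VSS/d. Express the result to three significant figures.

Y_obs = Y / (1 + k_d θ_c) = 0.685 / (1 + 0.0523 × 8.09) = 0.685 / 1.423 = 0.4813.
ΔS = 1060 − 25.7 = 1034 mg/L, so the substrate removal rate is 0.337 × 1034/1000 = 0.3486 kg soluble BOD₅/d.
So the net sludge growth is P_X = 0.4813 × 0.3486 = 0.1678 kg VSS/d.

P_X ≈ 0.168 kg VSS/d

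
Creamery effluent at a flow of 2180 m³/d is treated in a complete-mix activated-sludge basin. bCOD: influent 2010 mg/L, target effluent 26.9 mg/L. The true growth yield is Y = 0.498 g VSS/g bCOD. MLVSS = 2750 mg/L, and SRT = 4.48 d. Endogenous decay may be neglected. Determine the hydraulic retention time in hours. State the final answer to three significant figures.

V·X = Y·Q·ΔS·θ_c gives V = 0.498 × 2180 × (2010 − 26.9) × 4.48 / 2750 = 3507 m³.
Hydraulic retention time τ = V/Q = 3507 / 2180 = 1.609 d = 38.61 h.

τ ≈ 38.6 h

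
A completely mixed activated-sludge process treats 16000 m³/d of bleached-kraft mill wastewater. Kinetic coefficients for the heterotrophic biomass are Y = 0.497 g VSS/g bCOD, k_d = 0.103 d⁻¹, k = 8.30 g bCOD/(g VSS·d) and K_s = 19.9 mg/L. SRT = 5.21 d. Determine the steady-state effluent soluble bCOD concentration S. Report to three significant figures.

From the Monod/SRT balance for a CMAS, S = K_s·(1+k_d θ_c)/[θ_c·(Y k − k_d) − 1] = 19.9 × (1 + 0.103 × 5.21) / [5.21 × (0.497 × 8.30 − 0.103) − 1] = 30.58 / 19.96 = 1.532 mg/L.

S ≈ 1.53 mg/L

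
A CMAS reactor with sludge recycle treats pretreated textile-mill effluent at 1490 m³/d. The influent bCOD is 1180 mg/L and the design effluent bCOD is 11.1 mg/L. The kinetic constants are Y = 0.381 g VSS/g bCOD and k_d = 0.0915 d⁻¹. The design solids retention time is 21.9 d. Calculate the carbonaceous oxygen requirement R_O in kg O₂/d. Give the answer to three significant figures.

R_O ≈ 1430 kg O₂/d

Y_obs = Y / (1 + k_d θ_c) = 0.381 / (1 + 0.0915 × 21.9) = 0.381 / 3.004 = 0.1268.
Substrate removed = Q·(S₀ − S) = 1490 m³/d × (1180 − 11.1) g/m³ = 1.74×10^6 g/d = 1742 kg/d.
P_X = Y_obs·Q·(S₀ − S) = 0.1268 × 1742 = 220.9 kg VSS/d.
R_O = Q·ΔS − 1.42 P_X = 1742 − 313.7 = 1428 kg O₂/d.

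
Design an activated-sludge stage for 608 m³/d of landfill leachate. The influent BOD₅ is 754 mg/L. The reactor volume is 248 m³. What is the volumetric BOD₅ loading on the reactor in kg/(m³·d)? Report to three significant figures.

L_v ≈ 1.85 kg BOD₅/(m³·d)

Applied BOD₅ load per unit volume = Q·S₀/V = (608 × 754/1000)/248.0 = 1.849 kg BOD₅·m⁻³·d⁻¹.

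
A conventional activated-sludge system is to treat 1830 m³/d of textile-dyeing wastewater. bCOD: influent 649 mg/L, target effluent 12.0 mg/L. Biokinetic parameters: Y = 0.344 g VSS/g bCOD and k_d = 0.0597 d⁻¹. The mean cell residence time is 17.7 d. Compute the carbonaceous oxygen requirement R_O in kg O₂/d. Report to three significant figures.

R_O ≈ 889 kg O₂/d

The observed yield is Y_obs = Y/(1 + k_d·θ_c) = 0.344 / (1 + 0.0597 × 17.7) = 0.344 / 2.057 = 0.1673 g VSS per g bCOD removed.
Substrate removed = Q·(S₀ − S) = 1830 m³/d × (649 − 12.0) g/m³ = 1.17×10^6 g/d = 1166 kg/d.
Net sludge production P_X = 0.1673 × 1166 = 195.0 kg VSS/d.
Carbonaceous O₂ demand = substrate oxidised − cell-mass equivalent = 1166 − 1.42 × 195.0 = 888.8 kg O₂/d.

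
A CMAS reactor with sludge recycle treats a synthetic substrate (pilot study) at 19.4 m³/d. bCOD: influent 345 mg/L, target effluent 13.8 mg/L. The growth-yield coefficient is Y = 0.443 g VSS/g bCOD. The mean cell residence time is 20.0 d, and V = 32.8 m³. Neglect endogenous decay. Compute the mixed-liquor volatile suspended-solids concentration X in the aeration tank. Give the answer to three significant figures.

From V·X = Y·Q·(S₀ − S)·θ_c (decay neglected): X = 0.443 × 19.4 × (345 − 13.8) × 20.0 / 32.8 = 1736 mg/L.

X ≈ 1740 mg/L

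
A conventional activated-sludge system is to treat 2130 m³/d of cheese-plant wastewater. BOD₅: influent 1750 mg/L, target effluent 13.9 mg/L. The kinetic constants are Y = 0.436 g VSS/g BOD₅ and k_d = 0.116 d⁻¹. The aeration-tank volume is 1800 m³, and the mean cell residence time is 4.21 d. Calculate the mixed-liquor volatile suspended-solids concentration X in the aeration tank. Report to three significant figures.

X = Y·Q·ΔS·θ_c / [V·(1 + k_d θ_c)] = 0.436 × 2130 × (1750 − 13.9) × 4.21 / [1800 × (1 + 0.116 × 4.21)] = 2534 mg/L.

X ≈ 2530 mg/L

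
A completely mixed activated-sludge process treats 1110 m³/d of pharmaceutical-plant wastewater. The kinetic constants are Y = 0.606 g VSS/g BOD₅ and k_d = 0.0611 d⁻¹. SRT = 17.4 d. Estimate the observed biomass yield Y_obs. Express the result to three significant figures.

Y_obs ≈ 0.294 g VSS/g BOD₅

Y_obs = Y / (1 + k_d θ_c) = 0.606 / (1 + 0.0611 × 17.4) = 0.606 / 2.063 = 0.2937.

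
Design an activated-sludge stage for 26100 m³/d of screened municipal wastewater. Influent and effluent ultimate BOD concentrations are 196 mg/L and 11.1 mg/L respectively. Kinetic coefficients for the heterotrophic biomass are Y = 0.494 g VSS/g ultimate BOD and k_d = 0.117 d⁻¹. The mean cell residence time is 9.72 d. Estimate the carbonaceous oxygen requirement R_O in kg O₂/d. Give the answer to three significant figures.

R_O ≈ 3240 kg O₂/d

Y_obs = Y / (1 + k_d θ_c) = 0.494 / (1 + 0.117 × 9.72) = 0.494 / 2.137 = 0.2311.
Q·(S₀ − S) = 26100 × (196 − 11.1) × 10⁻³ = 4826 kg/d removed.
Net sludge production P_X = 0.2311 × 4826 = 1115 kg VSS/d.
Carbonaceous O₂ demand = substrate oxidised − cell-mass equivalent = 4826 − 1.42 × 1115 = 3242 kg O₂/d.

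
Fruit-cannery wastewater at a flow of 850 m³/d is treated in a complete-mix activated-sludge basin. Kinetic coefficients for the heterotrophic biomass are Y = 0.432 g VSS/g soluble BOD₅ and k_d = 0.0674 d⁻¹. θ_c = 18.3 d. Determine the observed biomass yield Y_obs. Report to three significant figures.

Y_obs ≈ 0.193 g VSS/g soluble BOD₅

Y_obs = Y / (1 + k_d θ_c) = 0.432 / (1 + 0.0674 × 18.3) = 0.432 / 2.233 = 0.1934.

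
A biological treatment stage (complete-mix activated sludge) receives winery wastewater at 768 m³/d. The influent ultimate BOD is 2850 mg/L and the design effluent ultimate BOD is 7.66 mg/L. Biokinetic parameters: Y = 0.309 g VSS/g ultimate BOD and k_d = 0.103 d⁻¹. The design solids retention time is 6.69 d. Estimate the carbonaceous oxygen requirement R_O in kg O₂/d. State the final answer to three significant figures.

The observed yield is Y_obs = Y/(1 + k_d·θ_c) = 0.309 / (1 + 0.103 × 6.69) = 0.309 / 1.689 = 0.1829 g VSS per g ultimate BOD removed.
ΔS = 2850 − 7.66 = 2842 mg/L, so the substrate removal rate is 768 × 2842/1000 = 2183 kg ultimate BOD/d.
P_X = Y_obs·Q·(S₀ − S) = 0.1829 × 2183 = 399.3 kg VSS/d.
Carbonaceous O₂ demand = substrate oxidised − cell-mass equivalent = 2183 − 1.42 × 399.3 = 1616 kg O₂/d.

R_O ≈ 1620 kg O₂/d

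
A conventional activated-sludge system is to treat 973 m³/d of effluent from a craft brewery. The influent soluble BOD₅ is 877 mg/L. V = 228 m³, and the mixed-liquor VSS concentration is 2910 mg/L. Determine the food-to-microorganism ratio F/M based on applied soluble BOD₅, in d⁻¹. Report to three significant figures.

F/M ≈ 1.29 d⁻¹

F/M = Q·S₀ / (V·X) = 973 × 877 / (228.0 × 2910) = 1.286 g soluble BOD₅·(g VSS·d)⁻¹.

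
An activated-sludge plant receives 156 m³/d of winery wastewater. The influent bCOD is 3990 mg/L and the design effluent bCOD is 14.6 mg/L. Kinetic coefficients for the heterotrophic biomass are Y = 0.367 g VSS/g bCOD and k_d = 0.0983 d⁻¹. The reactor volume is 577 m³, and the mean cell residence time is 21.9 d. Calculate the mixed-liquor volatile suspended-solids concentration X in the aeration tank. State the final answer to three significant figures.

X ≈ 2740 mg/L

Solving the biomass balance for X: X = Y Q (S₀−S) θ_c / [V (1+k_d θ_c)] = 0.367 × 156 × (3990 − 14.6) × 21.9 / [577 × (1 + 0.0983 × 21.9)] = 2740 mg/L.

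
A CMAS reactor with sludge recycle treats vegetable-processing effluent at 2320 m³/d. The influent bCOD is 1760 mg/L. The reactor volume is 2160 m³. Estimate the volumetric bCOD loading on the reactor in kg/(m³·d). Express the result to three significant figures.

L_v ≈ 1.89 kg bCOD/(m³·d)

L_v = Q S₀ / V = 2320 × 1760 × 10⁻³ / 2160 = 1.890 kg/(m³·d).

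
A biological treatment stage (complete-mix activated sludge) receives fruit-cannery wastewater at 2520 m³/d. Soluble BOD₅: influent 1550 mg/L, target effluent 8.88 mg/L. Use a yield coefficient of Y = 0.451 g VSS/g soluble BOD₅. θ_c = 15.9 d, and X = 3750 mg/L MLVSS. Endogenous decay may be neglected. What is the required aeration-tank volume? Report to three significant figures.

V·X = Y·Q·ΔS·θ_c gives V = 0.451 × 2520 × (1550 − 8.88) × 15.9 / 3750 = 7426 m³.

V ≈ 7430 m³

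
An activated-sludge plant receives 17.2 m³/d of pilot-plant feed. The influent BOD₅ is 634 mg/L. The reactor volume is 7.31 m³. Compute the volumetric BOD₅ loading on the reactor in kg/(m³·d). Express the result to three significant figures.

Volumetric loading L_v = Q·S₀ / V = 17.2 × 634 g/m³ / 7.310 m³ = 1492 g/(m³·d) = 1.492 kg BOD₅/(m³·d).

L_v ≈ 1.49 kg BOD₅/(m³·d)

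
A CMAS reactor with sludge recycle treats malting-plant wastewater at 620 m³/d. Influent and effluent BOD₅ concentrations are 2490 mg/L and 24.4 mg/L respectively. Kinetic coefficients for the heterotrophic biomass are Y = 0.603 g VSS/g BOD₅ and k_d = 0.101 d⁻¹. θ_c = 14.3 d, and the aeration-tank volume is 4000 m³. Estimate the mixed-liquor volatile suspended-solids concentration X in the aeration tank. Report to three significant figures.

X = Y·Q·ΔS·θ_c / [V·(1 + k_d θ_c)] = 0.603 × 620 × (2490 − 24.4) × 14.3 / [4000 × (1 + 0.101 × 14.3)] = 1348 mg/L.

X ≈ 1350 mg/L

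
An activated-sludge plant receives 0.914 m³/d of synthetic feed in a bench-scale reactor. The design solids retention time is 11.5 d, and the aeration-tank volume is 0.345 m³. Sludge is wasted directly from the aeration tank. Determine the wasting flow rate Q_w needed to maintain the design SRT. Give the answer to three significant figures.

For wasting at MLVSS concentration, Q_w = V/θ_c = 0.3450/11.5 = 0.03000 m³/d.

Q_w ≈ 0.0300 m³/d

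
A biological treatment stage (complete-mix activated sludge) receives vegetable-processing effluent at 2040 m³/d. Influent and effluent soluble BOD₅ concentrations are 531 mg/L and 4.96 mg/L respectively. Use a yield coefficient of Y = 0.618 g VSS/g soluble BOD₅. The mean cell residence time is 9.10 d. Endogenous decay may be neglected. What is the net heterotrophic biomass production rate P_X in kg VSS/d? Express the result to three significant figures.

Since k_d ≈ 0, Y_obs = Y = 0.618 g VSS/g soluble BOD₅.
Mass of soluble BOD₅ removed per day: Q(S₀ − S) = 2040 × 526.0 g/m³ = 1073 kg/d.
Biomass produced: P_X = Y_obs·Q·ΔS = 0.6180 × 1073 ≈ 663.2 kg VSS/d.

P_X ≈ 663 kg VSS/d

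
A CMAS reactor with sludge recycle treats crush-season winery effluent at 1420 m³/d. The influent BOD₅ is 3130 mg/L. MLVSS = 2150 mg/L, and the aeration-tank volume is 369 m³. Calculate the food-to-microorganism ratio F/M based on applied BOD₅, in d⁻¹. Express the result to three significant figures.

Food-to-microorganism ratio F/M = Q S₀ / (V X) = 1420 × 3130 / (369.0 × 2150) = 5.602 d⁻¹.

F/M ≈ 5.60 d⁻¹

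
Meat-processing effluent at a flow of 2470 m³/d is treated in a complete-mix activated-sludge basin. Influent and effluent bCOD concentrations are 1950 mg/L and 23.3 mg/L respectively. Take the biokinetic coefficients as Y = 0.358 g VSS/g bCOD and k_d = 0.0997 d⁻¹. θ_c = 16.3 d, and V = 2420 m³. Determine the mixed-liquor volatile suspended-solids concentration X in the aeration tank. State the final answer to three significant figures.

X ≈ 4370 mg/L

From V·X·(1 + k_d·θ_c) = Y·Q·(S₀ − S)·θ_c: X = 0.358 × 2470 × (1950 − 23.3) × 16.3 / [2420 × (1 + 0.0997 × 16.3)] = 4371 mg/L.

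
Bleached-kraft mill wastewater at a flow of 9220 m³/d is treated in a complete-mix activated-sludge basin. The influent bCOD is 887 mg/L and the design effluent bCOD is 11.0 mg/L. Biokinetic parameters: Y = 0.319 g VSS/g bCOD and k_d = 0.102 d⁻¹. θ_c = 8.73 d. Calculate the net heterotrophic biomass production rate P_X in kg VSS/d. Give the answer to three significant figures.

P_X ≈ 1360 kg VSS/d

Y_obs = Y / (1 + k_d θ_c) = 0.319 / (1 + 0.102 × 8.73) = 0.319 / 1.890 = 0.1687.
Substrate removed = Q·(S₀ − S) = 9220 m³/d × (887 − 11.0) g/m³ = 8.08×10^6 g/d = 8077 kg/d.
P_X = Y_obs · Q(S₀ − S) = 0.1687 × 8077 = 1363 kg VSS/d.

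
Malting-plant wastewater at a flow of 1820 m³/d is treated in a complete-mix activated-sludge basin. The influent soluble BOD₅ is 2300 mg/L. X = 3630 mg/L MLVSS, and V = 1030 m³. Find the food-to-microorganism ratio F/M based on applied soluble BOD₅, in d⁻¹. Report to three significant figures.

F/M ≈ 1.12 d⁻¹

F/M = applied load / biomass = Q·S₀/(V·X) = 1820 × 2300 / (1030 × 3630) = 1.120 d⁻¹.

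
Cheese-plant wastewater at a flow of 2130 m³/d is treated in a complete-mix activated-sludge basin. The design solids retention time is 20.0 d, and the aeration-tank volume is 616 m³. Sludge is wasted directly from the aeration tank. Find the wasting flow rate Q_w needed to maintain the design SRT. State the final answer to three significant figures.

Q_w ≈ 30.8 m³/d

For wasting at MLVSS concentration, Q_w = V/θ_c = 616.0/20.0 = 30.80 m³/d.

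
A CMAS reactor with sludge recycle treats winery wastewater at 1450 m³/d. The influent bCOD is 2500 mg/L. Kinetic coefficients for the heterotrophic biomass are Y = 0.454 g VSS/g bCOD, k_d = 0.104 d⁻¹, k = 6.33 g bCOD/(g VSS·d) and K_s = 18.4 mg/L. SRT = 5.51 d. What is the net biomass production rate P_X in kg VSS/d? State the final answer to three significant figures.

For a completely mixed reactor with recycle the Lawrence–McCarty relation gives S = K_s·(1 + k_d·θ_c) / [θ_c·(Y·k − k_d) − 1] = 18.4 × (1 + 0.104 × 5.51) / [5.51 × (0.454 × 6.33 − 0.104) − 1] = 28.94 / 14.26 = 2.029 mg/L.
Correct the yield for decay: Y_obs = Y/(1 + k_d θ_c) = 0.454 / (1 + 0.104 × 5.51) = 0.454 / 1.573 = 0.2886.
Mass of bCOD removed per day: Q(S₀ − S) = 1450 × 2498 g/m³ = 3622 kg/d.
Net biomass production P_X = Y_obs × Q·(S₀ − S) = 0.2886 × 3622 = 1045 kg VSS/d.

P_X ≈ 1050 kg VSS/d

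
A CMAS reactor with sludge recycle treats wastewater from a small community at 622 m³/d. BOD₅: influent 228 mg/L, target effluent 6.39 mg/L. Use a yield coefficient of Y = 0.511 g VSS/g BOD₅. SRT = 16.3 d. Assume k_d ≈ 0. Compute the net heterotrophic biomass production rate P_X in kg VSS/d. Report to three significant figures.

P_X ≈ 70.4 kg VSS/d

Since k_d ≈ 0, Y_obs = Y = 0.511 g VSS/g BOD₅.
Mass of BOD₅ removed per day: Q(S₀ − S) = 622 × 221.6 g/m³ = 137.8 kg/d.
Net biomass production P_X = Y_obs × Q·(S₀ − S) = 0.5110 × 137.8 = 70.44 kg VSS/d.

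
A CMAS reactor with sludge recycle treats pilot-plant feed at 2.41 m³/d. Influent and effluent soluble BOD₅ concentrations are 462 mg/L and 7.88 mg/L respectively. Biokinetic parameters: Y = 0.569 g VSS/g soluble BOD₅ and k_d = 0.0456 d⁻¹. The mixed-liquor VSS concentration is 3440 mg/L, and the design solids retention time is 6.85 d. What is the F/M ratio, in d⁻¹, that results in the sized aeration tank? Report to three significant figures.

Rearranging the biomass balance for a CMAS with decay, V = Y·Q·ΔS·θ_c / [X·(1+k_d θ_c)] = 0.569 × 2.41 × (462 − 7.88) × 6.85 / [3440 × (1 + 0.0456 × 6.85)] = 4.27×10^3 / 4515 = 0.9449 m³.
F/M = applied load / biomass = Q·S₀/(V·X) = 2.41 × 462 / (0.9449 × 3440) = 0.3425 d⁻¹.

F/M ≈ 0.343 d⁻¹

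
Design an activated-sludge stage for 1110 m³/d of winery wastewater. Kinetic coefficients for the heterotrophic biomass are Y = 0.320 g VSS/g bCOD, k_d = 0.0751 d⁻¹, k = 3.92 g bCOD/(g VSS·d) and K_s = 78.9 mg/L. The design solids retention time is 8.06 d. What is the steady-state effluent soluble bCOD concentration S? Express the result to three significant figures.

From the Monod/SRT balance for a CMAS, S = K_s·(1+k_d θ_c)/[θ_c·(Y k − k_d) − 1] = 78.9 × (1 + 0.0751 × 8.06) / [8.06 × (0.320 × 3.92 − 0.0751) − 1] = 126.7 / 8.505 = 14.89 mg/L.

S ≈ 14.9 mg/L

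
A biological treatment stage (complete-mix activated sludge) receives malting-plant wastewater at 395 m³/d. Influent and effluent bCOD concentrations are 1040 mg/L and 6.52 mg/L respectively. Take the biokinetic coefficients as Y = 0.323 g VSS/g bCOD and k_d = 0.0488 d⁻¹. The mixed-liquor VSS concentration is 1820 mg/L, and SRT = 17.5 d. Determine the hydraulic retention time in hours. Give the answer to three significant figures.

τ ≈ 41.6 h

Steady-state biomass mass balance: V·X·(1 + k_d·θ_c) = Y·Q·(S₀ − S)·θ_c, so V = 0.323 × 395 × (1040 − 6.52) × 17.5 / [1820 × (1 + 0.0488 × 17.5)] = 2.31×10^6 / 3374 = 683.8 m³.
HRT = V/Q = 683.8 m³ / 395 m³·d⁻¹ = 1.731 d × 24 = 41.55 h.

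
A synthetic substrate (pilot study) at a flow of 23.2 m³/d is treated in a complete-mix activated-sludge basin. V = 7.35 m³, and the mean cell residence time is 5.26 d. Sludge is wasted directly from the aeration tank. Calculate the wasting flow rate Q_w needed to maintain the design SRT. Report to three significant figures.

With mixed-liquor wasting, θ_c = V/Q_w, so Q_w = V/θ_c = 7.350/5.26 = 1.397 m³/d.

Q_w ≈ 1.40 m³/d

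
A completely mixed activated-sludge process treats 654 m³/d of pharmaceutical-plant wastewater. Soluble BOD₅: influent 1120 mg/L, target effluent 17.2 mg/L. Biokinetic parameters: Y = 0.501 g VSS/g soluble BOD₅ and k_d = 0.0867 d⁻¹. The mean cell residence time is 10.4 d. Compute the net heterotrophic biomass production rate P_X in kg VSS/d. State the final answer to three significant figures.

P_X ≈ 190 kg VSS/d

Y_obs = Y / (1 + k_d θ_c) = 0.501 / (1 + 0.0867 × 10.4) = 0.501 / 1.902 = 0.2635.
Q·(S₀ − S) = 654 × (1120 − 17.2) × 10⁻³ = 721.2 kg/d removed.
P_X = Y_obs · Q(S₀ − S) = 0.2635 × 721.2 = 190.0 kg VSS/d.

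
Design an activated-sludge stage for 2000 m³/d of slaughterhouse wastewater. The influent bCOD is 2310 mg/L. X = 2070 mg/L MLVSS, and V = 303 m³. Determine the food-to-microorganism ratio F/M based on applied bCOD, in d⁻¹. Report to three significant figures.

Food-to-microorganism ratio F/M = Q S₀ / (V X) = 2000 × 2310 / (303.0 × 2070) = 7.366 d⁻¹.

F/M ≈ 7.37 d⁻¹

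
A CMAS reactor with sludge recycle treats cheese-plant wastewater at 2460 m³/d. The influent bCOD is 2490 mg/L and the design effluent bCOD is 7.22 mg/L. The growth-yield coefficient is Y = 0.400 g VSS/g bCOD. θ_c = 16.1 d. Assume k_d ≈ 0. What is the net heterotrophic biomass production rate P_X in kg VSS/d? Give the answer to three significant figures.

P_X ≈ 2440 kg VSS/d

With endogenous decay neglected, the observed yield equals the true yield: Y_obs = Y = 0.400 g VSS/g bCOD.
Mass of bCOD removed per day: Q(S₀ − S) = 2460 × 2483 g/m³ = 6108 kg/d.
Biomass produced: P_X = Y_obs·Q·ΔS = 0.4000 × 6108 ≈ 2443 kg VSS/d.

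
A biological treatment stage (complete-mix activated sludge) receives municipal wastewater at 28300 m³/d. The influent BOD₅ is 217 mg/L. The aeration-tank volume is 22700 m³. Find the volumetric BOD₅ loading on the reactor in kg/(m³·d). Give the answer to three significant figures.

Volumetric loading L_v = Q·S₀ / V = 28300 × 217 g/m³ / 22700 m³ = 270.5 g/(m³·d) = 0.2705 kg BOD₅/(m³·d).

L_v ≈ 0.271 kg BOD₅/(m³·d)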